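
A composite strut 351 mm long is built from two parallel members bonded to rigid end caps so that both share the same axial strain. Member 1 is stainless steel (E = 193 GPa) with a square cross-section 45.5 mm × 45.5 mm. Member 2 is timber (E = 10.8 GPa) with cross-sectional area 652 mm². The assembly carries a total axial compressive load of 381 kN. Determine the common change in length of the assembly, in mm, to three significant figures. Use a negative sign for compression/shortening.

-0.329 mm

A_1 = 2070 mm².
Equal strain + equilibrium ⇒ each member carries load in proportion to AE: A₁E₁ = 399600000 N, A₂E₂ = 7042000 N, ΣAE = 406600000 N.
δ = PL/ΣAE = -381000·351/406600000 = -0.3289 mm.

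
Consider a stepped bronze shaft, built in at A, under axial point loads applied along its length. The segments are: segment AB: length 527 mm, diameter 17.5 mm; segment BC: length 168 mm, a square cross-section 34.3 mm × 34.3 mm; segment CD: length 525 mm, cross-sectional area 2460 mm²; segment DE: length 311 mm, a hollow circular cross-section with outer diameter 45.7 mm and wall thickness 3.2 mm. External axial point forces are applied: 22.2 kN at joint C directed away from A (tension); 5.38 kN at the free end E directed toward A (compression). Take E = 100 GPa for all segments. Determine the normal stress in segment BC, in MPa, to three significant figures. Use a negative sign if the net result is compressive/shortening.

14.3 MPa

Internal axial forces (sectioning from the free end, tension +): N_DE = -5.38 kN, N_CD = -5.38 kN, N_BC = 16.82 kN, N_AB = 16.82 kN.
A_BC = 1176 mm².
σ_BC = N_BC/A_BC = 16820/1176 = 14.3 MPa.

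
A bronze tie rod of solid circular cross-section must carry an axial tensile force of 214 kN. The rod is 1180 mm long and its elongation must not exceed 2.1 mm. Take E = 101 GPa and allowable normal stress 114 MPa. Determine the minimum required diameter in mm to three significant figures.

48.9 mm

Required area A ≥ P/σ_allow = 214000/114 = 1877 mm².
For a solid circular section, d ≥ √(4A/π) = 48.89 mm.
Elongation limit: A ≥ PL/(Eδ_allow) = 214000·1180/(101000·2.1) = 1191 mm² ⇒ d ≥ 38.93 mm.
The stress limit governs.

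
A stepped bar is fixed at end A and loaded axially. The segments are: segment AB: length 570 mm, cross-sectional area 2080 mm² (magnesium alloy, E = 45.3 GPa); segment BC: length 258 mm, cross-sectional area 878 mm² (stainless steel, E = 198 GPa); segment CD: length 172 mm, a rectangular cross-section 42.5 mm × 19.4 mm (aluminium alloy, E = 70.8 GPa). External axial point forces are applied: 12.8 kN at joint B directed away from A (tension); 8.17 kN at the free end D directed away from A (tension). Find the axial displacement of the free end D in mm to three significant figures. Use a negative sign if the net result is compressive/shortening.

0.163 mm

Internal axial forces (sectioning from the free end, tension +): N_CD = 8.17 kN, N_BC = 8.17 kN, N_AB = 20.97 kN.
A_CD = 824.5 mm².
δ_AB = 20970·570/(2080·45300) = 0.1269 mm
δ_BC = 8170·258/(878·198000) = 0.01213 mm
δ_CD = 8170·172/(824.5·70800) = 0.02407 mm
δ = Σδ_i = 0.1631 mm.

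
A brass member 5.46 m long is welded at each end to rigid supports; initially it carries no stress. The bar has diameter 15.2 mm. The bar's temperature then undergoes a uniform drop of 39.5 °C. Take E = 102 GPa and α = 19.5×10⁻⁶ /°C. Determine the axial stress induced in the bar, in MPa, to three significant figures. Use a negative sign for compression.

78.6 MPa

Free thermal expansion αLΔT = 19.5e-6 · 5460 · -39.5 = -4.206 mm.
The walls impose strain ε = −(-4.206)/5460 = 7.7025e-04; σ = Eε = 102000 · 7.7025e-04 = 78.57 MPa.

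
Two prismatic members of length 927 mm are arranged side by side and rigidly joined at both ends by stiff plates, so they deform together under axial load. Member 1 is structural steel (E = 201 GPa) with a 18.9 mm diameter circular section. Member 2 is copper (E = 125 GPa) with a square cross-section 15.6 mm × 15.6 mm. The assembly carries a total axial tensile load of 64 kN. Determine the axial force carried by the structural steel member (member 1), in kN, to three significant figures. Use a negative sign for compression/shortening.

A_1 = 280.6 mm².
A_2 = 243.4 mm².
Equal strain + equilibrium ⇒ each member carries load in proportion to AE: A₁E₁ = 56390000 N, A₂E₂ = 30420000 N, ΣAE = 86810000 N.
F₁ = P·A₁E₁/ΣAE = 64000·56390000/86810000 = 41570 N.

41.6 kN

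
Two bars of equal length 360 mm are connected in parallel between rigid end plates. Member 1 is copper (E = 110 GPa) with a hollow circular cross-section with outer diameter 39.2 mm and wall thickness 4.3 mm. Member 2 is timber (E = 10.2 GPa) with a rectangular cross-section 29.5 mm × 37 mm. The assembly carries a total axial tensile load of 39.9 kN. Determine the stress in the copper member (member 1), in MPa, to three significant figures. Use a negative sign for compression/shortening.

A_1 = 471.5 mm².
A_2 = 1092 mm².
Equal strain + equilibrium ⇒ each member carries load in proportion to AE: A₁E₁ = 51860000 N, A₂E₂ = 11130000 N, ΣAE = 62990000 N.
σ₁ = P·E₁/ΣAE = 39900·110000/62990000 = 69.67 MPa.

69.7 MPa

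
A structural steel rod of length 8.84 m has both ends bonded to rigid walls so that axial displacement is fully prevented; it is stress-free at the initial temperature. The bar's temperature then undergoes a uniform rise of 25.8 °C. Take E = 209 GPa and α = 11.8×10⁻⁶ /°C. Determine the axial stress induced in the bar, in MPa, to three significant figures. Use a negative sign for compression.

Free thermal expansion αLΔT = 11.8e-6 · 8840 · 25.8 = 2.691 mm.
The walls impose strain ε = −(2.691)/8840 = -3.0444e-04; σ = Eε = 209000 · -3.0444e-04 = -63.63 MPa.

-63.6 MPa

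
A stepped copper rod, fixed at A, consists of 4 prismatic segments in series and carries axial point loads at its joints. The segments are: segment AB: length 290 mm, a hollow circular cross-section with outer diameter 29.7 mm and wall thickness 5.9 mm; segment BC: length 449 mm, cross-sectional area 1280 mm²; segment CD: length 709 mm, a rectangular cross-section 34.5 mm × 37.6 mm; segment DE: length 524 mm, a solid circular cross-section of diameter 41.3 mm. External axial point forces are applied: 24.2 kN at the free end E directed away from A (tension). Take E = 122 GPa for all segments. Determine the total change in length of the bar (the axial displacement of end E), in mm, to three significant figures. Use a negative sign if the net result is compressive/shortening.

Internal axial forces (sectioning from the free end, tension +): N_DE = 24.2 kN, N_CD = 24.2 kN, N_BC = 24.2 kN, N_AB = 24.2 kN.
A_AB = 441.1 mm².
A_CD = 1297 mm².
A_DE = 1340 mm².
δ_AB = 24200·290/(441.1·122000) = 0.1304 mm
δ_BC = 24200·449/(1280·122000) = 0.06958 mm
δ_CD = 24200·709/(1297·122000) = 0.1084 mm
δ_DE = 24200·524/(1340·122000) = 0.07759 mm
δ = Σδ_i = 0.386 mm.

0.386 mm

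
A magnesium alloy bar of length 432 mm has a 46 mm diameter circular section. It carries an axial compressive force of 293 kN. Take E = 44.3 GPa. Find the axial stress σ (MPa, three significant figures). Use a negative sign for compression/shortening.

-176 MPa

A = 1662 mm².
σ = N/A = -293000/1662 = -176.3 MPa.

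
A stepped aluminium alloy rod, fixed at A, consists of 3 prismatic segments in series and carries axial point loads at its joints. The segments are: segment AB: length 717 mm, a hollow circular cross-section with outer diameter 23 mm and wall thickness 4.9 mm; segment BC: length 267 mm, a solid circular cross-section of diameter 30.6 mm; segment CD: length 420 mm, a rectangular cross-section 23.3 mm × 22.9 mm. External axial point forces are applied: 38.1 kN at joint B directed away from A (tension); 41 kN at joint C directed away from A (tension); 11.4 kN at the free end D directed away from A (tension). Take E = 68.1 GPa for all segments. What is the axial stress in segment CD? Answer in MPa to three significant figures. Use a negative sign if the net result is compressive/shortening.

21.4 MPa

Internal axial forces (sectioning from the free end, tension +): N_CD = 11.4 kN, N_BC = 52.4 kN, N_AB = 90.5 kN.
A_CD = 533.6 mm².
σ_CD = N_CD/A_CD = 11400/533.6 = 21.37 MPa.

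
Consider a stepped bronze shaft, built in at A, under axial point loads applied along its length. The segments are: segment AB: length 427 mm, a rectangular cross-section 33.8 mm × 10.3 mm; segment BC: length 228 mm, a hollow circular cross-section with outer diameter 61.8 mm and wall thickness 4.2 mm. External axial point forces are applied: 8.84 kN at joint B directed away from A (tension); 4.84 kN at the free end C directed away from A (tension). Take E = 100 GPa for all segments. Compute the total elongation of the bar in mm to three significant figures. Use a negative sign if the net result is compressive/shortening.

Internal axial forces (sectioning from the free end, tension +): N_BC = 4.84 kN, N_AB = 13.68 kN.
A_AB = 348.1 mm².
A_BC = 760 mm².
δ_AB = 13680·427/(348.1·100000) = 0.1678 mm
δ_BC = 4840·228/(760·100000) = 0.01452 mm
δ = Σδ_i = 0.1823 mm.

0.182 mm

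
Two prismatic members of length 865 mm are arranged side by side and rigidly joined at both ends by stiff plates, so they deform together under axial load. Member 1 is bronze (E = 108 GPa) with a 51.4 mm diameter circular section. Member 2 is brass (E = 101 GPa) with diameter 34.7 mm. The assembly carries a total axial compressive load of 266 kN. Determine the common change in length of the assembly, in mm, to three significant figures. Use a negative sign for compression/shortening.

-0.720 mm

A_1 = 2075 mm².
A_2 = 945.7 mm².
Equal strain + equilibrium ⇒ each member carries load in proportion to AE: A₁E₁ = 224100000 N, A₂E₂ = 95510000 N, ΣAE = 319600000 N.
δ = PL/ΣAE = -266000·865/319600000 = -0.7199 mm.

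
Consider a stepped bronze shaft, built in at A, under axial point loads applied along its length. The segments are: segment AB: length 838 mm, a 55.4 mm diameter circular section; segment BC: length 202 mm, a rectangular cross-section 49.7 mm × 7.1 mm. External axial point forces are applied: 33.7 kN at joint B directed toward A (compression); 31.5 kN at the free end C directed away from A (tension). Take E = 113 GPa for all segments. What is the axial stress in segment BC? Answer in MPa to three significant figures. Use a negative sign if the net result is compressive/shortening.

Internal axial forces (sectioning from the free end, tension +): N_BC = 31.5 kN, N_AB = -2.2 kN.
A_BC = 352.9 mm².
σ_BC = N_BC/A_BC = 31500/352.9 = 89.27 MPa.

89.3 MPa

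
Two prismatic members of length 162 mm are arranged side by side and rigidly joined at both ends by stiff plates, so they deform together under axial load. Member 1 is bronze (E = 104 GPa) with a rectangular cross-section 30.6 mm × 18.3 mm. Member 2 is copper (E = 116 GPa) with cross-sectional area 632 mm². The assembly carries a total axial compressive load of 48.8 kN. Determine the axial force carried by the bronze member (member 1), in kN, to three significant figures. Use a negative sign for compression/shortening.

-21.6 kN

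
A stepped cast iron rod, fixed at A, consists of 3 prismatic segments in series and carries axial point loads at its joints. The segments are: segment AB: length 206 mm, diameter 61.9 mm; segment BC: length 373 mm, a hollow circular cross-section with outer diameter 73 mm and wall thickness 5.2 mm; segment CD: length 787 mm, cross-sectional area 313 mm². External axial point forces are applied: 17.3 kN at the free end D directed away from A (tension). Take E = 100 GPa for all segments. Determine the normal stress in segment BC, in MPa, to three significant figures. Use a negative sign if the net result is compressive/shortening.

Internal axial forces (sectioning from the free end, tension +): N_CD = 17.3 kN, N_BC = 17.3 kN, N_AB = 17.3 kN.
A_BC = 1108 mm².
σ_BC = N_BC/A_BC = 17300/1108 = 15.62 MPa.

15.6 MPa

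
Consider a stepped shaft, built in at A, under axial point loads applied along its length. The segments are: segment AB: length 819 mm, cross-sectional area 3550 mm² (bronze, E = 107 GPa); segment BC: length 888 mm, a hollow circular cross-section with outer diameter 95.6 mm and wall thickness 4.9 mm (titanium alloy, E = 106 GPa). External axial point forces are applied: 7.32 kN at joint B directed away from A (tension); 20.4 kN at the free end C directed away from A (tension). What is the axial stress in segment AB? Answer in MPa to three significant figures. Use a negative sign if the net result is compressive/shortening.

7.81 MPa

Internal axial forces (sectioning from the free end, tension +): N_BC = 20.4 kN, N_AB = 27.72 kN.
σ_AB = N_AB/A_AB = 27720/3550 = 7.808 MPa.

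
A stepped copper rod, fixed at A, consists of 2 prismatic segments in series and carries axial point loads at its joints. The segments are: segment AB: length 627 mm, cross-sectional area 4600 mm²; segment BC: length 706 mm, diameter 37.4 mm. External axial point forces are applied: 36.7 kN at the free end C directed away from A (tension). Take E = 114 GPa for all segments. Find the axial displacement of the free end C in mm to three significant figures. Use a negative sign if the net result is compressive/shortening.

Internal axial forces (sectioning from the free end, tension +): N_BC = 36.7 kN, N_AB = 36.7 kN.
A_BC = 1099 mm².
δ_AB = 36700·627/(4600·114000) = 0.04388 mm
δ_BC = 36700·706/(1099·114000) = 0.2069 mm
δ = Σδ_i = 0.2508 mm.

0.251 mm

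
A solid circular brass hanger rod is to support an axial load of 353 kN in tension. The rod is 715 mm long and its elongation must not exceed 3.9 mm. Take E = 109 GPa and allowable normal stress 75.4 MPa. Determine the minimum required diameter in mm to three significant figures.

Required area A ≥ P/σ_allow = 353000/75.4 = 4682 mm².
For a solid circular section, d ≥ √(4A/π) = 77.21 mm.
Elongation limit: A ≥ PL/(Eδ_allow) = 353000·715/(109000·3.9) = 593.7 mm² ⇒ d ≥ 27.49 mm.
The stress limit governs.

77.2 mm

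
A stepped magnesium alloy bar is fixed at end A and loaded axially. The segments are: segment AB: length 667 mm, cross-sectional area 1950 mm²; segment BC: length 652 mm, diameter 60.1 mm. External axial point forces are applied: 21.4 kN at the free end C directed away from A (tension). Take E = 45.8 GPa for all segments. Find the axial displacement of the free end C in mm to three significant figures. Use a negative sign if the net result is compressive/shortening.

0.267 mm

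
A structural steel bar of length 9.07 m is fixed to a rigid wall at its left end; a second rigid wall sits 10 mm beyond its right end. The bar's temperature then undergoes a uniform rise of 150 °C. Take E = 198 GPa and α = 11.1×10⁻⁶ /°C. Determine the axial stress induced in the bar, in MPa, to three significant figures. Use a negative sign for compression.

Free thermal expansion αLΔT = 11.1e-6 · 9070 · 150 = 15.1 mm.
The walls engage after the gap closes; constrained expansion = 15.1 − 10 = 5.102 mm.
The walls impose strain ε = −(5.102)/9070 = -5.6246e-04; σ = Eε = 198000 · -5.6246e-04 = -111.4 MPa.

-111 MPa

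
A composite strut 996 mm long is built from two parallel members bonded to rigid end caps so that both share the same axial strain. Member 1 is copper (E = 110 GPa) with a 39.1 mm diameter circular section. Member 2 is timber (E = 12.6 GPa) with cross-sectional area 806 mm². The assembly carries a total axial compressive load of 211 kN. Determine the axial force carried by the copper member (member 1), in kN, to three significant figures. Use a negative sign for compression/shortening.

A_1 = 1201 mm².
Equal strain + equilibrium ⇒ each member carries load in proportion to AE: A₁E₁ = 132100000 N, A₂E₂ = 10160000 N, ΣAE = 142200000 N.
F₁ = P·A₁E₁/ΣAE = -211000·132100000/142200000 = -195900 N.

-196 kN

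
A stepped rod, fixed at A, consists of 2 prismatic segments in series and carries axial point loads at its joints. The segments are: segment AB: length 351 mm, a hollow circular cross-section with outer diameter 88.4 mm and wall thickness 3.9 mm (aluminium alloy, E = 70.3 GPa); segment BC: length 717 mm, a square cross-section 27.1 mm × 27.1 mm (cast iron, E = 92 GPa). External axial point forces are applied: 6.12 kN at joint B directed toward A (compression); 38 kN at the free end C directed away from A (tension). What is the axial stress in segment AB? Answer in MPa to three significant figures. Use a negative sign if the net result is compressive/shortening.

30.8 MPa

Internal axial forces (sectioning from the free end, tension +): N_BC = 38 kN, N_AB = 31.88 kN.
A_AB = 1035 mm².
σ_AB = N_AB/A_AB = 31880/1035 = 30.79 MPa.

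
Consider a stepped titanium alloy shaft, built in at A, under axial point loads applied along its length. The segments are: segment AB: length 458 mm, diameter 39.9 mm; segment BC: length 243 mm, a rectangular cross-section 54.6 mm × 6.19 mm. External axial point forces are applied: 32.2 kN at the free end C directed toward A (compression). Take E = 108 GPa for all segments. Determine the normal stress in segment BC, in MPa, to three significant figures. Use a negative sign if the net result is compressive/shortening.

Internal axial forces (sectioning from the free end, tension +): N_BC = -32.2 kN, N_AB = -32.2 kN.
A_BC = 338 mm².
σ_BC = N_BC/A_BC = -32200/338 = -95.27 MPa.

-95.3 MPa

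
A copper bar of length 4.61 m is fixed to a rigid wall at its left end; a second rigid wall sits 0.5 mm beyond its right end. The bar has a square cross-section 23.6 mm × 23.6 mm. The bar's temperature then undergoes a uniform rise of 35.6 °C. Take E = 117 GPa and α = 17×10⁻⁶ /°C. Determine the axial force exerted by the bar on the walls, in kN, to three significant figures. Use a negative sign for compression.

Free thermal expansion αLΔT = 17e-6 · 4610 · 35.6 = 2.79 mm.
The walls engage after the gap closes; constrained expansion = 2.79 − 0.5 = 2.29 mm.
The walls impose strain ε = −(2.29)/4610 = -4.9674e-04; σ = Eε = 117000 · -4.9674e-04 = -58.12 MPa.
Wall reaction R = σ·A = -58.12·557 = -32370 N = -32.37 kN.

-32.4 kN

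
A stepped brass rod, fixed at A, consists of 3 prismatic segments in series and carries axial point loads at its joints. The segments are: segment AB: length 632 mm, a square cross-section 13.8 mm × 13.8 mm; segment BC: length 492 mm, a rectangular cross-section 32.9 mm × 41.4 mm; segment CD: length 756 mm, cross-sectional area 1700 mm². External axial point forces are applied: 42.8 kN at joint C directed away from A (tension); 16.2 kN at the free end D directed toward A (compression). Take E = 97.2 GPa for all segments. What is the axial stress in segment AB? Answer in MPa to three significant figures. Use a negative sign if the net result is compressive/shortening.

140 MPa

Internal axial forces (sectioning from the free end, tension +): N_CD = -16.2 kN, N_BC = 26.6 kN, N_AB = 26.6 kN.
A_AB = 190.4 mm².
σ_AB = N_AB/A_AB = 26600/190.4 = 139.7 MPa.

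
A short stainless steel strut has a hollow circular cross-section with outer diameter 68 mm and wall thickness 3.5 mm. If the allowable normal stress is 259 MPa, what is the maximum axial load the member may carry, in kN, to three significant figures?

184 kN

A = 709.2 mm².
P_max = σ_allow · A = 259 · 709.2 = 183700 N = 183.7 kN.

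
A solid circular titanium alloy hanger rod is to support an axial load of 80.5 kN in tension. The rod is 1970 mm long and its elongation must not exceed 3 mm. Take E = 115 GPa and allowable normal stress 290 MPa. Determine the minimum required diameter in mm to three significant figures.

24.2 mm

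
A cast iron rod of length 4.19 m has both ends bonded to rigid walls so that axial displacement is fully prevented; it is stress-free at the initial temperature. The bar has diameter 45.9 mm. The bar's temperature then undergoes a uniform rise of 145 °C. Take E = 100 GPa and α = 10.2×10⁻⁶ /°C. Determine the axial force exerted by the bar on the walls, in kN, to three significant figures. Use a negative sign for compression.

Free thermal expansion αLΔT = 10.2e-6 · 4190 · 145 = 6.197 mm.
The walls impose strain ε = −(6.197)/4190 = -1.4790e-03; σ = Eε = 100000 · -1.4790e-03 = -147.9 MPa.
Wall reaction R = σ·A = -147.9·1655 = -244700 N = -244.7 kN.

-245 kN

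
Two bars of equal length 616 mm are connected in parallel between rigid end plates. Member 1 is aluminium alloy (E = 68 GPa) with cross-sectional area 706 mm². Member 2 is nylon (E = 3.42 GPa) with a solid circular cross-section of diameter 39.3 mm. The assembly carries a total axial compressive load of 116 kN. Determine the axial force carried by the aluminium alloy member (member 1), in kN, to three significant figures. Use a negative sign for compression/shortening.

A_2 = 1213 mm².
Equal strain + equilibrium ⇒ each member carries load in proportion to AE: A₁E₁ = 48010000 N, A₂E₂ = 4149000 N, ΣAE = 52160000 N.
F₁ = P·A₁E₁/ΣAE = -116000·48010000/52160000 = -106800 N.

-107 kN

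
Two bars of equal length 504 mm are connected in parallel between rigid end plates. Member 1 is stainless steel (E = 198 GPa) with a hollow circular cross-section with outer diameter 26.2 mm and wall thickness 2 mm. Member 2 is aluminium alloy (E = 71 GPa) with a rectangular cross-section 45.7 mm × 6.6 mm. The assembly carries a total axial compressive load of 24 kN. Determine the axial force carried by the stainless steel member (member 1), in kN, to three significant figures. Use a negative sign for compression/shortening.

A_1 = 152.1 mm².
A_2 = 301.6 mm².
Equal strain + equilibrium ⇒ each member carries load in proportion to AE: A₁E₁ = 30110000 N, A₂E₂ = 21420000 N, ΣAE = 51520000 N.
F₁ = P·A₁E₁/ΣAE = -24000·30110000/51520000 = -14020 N.

-14.0 kN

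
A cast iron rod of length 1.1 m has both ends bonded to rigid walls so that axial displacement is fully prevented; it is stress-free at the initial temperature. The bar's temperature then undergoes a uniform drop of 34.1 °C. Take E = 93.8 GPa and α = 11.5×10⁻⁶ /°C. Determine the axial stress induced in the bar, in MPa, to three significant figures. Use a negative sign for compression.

36.8 MPa

Free thermal expansion αLΔT = 11.5e-6 · 1100 · -34.1 = -0.4314 mm.
The walls impose strain ε = −(-0.4314)/1100 = 3.9215e-04; σ = Eε = 93800 · 3.9215e-04 = 36.78 MPa.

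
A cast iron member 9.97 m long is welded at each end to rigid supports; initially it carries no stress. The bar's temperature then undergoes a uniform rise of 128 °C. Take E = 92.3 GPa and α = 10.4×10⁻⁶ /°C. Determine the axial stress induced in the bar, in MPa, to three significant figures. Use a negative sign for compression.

Free thermal expansion αLΔT = 10.4e-6 · 9970 · 128 = 13.27 mm.
The walls impose strain ε = −(13.27)/9970 = -1.3312e-03; σ = Eε = 92300 · -1.3312e-03 = -122.9 MPa.

-123 MPa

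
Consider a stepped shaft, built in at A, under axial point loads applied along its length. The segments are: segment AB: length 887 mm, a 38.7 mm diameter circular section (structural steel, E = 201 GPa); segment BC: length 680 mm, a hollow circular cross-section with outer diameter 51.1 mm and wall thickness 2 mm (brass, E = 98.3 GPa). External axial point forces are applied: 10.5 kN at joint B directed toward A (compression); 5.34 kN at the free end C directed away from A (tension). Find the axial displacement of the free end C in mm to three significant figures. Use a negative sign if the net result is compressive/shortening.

0.100 mm

Internal axial forces (sectioning from the free end, tension +): N_BC = 5.34 kN, N_AB = -5.16 kN.
A_AB = 1176 mm².
A_BC = 308.5 mm².
δ_AB = -5160·887/(1176·201000) = -0.01936 mm
δ_BC = 5340·680/(308.5·98300) = 0.1197 mm
δ = Σδ_i = 0.1004 mm.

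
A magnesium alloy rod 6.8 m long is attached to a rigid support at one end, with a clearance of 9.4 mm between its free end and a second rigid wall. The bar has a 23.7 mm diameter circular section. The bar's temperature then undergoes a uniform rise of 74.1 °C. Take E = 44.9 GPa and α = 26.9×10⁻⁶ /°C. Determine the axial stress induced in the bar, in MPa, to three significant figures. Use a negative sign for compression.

Free thermal expansion αLΔT = 26.9e-6 · 6800 · 74.1 = 13.55 mm.
The walls engage after the gap closes; constrained expansion = 13.55 − 9.4 = 4.154 mm.
The walls impose strain ε = −(4.154)/6800 = -6.1094e-04; σ = Eε = 44900 · -6.1094e-04 = -27.43 MPa.

-27.4 MPa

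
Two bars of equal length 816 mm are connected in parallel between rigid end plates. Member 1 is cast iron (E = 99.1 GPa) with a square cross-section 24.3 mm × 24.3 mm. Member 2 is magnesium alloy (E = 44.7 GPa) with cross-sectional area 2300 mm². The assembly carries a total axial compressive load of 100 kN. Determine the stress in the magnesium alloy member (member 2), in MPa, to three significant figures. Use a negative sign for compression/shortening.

A_1 = 590.5 mm².
Equal strain + equilibrium ⇒ each member carries load in proportion to AE: A₁E₁ = 58520000 N, A₂E₂ = 102800000 N, ΣAE = 161300000 N.
σ₂ = P·E₂/ΣAE = -100000·44700/161300000 = -27.71 MPa.

-27.7 MPa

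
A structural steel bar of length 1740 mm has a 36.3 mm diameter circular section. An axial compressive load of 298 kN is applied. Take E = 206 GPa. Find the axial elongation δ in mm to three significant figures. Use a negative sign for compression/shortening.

A = 1035 mm².
δ_mech = NL/(AE) = -298000·1740/(1035·206000) = -2.432 mm.

-2.43 mm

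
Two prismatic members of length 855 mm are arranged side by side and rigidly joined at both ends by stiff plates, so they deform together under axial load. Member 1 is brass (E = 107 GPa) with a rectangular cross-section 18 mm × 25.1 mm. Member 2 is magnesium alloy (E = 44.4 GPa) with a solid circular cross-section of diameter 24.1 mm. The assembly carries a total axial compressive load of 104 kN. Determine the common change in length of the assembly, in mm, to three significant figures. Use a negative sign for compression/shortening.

A_1 = 451.8 mm².
A_2 = 456.2 mm².
Equal strain + equilibrium ⇒ each member carries load in proportion to AE: A₁E₁ = 48340000 N, A₂E₂ = 20250000 N, ΣAE = 68600000 N.
δ = PL/ΣAE = -104000·855/68600000 = -1.296 mm.

-1.30 mm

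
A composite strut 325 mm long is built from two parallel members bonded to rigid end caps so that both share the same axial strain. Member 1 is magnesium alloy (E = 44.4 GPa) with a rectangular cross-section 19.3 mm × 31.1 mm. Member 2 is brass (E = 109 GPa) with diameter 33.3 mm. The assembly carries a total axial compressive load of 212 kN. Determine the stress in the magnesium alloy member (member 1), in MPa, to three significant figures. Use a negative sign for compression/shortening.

-77.4 MPa

A_1 = 600.2 mm².
A_2 = 870.9 mm².
Equal strain + equilibrium ⇒ each member carries load in proportion to AE: A₁E₁ = 26650000 N, A₂E₂ = 94930000 N, ΣAE = 121600000 N.
σ₁ = P·E₁/ΣAE = -212000·44400/121600000 = -77.42 MPa.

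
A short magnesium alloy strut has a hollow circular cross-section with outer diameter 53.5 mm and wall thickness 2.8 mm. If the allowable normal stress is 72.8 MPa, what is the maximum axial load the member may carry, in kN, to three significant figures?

32.5 kN

A = 446 mm².
P_max = σ_allow · A = 72.8 · 446 = 32470 N = 32.47 kN.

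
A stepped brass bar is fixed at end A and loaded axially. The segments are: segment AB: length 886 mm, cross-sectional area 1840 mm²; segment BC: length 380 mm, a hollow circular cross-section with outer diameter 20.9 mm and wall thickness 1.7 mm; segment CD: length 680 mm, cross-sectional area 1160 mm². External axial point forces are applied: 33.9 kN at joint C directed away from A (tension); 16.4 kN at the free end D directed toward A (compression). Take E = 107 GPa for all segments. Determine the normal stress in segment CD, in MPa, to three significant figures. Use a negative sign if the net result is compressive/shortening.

-14.1 MPa

Internal axial forces (sectioning from the free end, tension +): N_CD = -16.4 kN, N_BC = 17.5 kN, N_AB = 17.5 kN.
σ_CD = N_CD/A_CD = -16400/1160 = -14.14 MPa.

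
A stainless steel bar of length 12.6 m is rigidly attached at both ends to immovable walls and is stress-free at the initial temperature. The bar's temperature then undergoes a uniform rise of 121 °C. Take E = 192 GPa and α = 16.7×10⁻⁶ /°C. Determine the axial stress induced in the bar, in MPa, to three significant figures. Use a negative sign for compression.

Free thermal expansion αLΔT = 16.7e-6 · 12600 · 121 = 25.46 mm.
The walls impose strain ε = −(25.46)/12600 = -2.0207e-03; σ = Eε = 192000 · -2.0207e-03 = -388 MPa.

-388 MPa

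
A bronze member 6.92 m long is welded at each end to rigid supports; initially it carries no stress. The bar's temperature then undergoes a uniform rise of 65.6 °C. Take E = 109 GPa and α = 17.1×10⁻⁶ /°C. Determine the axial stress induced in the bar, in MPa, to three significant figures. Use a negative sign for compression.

-122 MPa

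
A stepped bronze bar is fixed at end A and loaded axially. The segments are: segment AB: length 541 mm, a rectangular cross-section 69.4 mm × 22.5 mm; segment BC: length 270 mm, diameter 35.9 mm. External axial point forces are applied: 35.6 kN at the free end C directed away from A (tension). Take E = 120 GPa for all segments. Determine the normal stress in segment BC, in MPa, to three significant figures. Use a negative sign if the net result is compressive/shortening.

35.2 MPa

Internal axial forces (sectioning from the free end, tension +): N_BC = 35.6 kN, N_AB = 35.6 kN.
A_BC = 1012 mm².
σ_BC = N_BC/A_BC = 35600/1012 = 35.17 MPa.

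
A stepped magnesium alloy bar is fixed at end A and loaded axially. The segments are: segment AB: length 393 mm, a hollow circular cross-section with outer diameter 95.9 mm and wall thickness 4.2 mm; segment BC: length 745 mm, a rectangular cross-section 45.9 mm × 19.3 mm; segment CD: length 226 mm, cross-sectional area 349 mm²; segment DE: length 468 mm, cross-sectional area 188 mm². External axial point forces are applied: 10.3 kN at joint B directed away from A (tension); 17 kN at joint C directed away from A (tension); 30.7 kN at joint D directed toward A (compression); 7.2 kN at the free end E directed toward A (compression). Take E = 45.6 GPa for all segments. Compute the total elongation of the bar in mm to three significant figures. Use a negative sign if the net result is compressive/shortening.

-1.39 mm

Internal axial forces (sectioning from the free end, tension +): N_DE = -7.2 kN, N_CD = -37.9 kN, N_BC = -20.9 kN, N_AB = -10.6 kN.
A_AB = 1210 mm².
A_BC = 885.9 mm².
δ_AB = -10600·393/(1210·45600) = -0.0755 mm
δ_BC = -20900·745/(885.9·45600) = -0.3854 mm
δ_CD = -37900·226/(349·45600) = -0.5382 mm
δ_DE = -7200·468/(188·45600) = -0.3931 mm
δ = Σδ_i = -1.392 mm.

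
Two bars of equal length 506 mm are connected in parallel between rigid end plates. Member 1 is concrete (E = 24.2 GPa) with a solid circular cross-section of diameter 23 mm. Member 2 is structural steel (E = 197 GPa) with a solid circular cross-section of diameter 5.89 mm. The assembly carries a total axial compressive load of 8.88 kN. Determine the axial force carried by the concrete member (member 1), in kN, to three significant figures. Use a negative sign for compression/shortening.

-5.79 kN

A_1 = 415.5 mm².
A_2 = 27.25 mm².
Equal strain + equilibrium ⇒ each member carries load in proportion to AE: A₁E₁ = 10050000 N, A₂E₂ = 5368000 N, ΣAE = 15420000 N.
F₁ = P·A₁E₁/ΣAE = -8880·10050000/15420000 = -5789 N.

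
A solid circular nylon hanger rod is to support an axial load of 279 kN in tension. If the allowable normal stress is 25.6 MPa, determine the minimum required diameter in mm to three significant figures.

Required area A ≥ P/σ_allow = 279000/25.6 = 10900 mm².
For a solid circular section, d ≥ √(4A/π) = 117.8 mm.

118 mm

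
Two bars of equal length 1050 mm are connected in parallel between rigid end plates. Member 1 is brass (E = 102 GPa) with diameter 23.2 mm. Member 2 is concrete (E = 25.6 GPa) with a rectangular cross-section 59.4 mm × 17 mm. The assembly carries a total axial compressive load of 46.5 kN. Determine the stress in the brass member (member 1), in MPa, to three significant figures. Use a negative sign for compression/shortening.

-68.8 MPa

A_1 = 422.7 mm².
A_2 = 1010 mm².
Equal strain + equilibrium ⇒ each member carries load in proportion to AE: A₁E₁ = 43120000 N, A₂E₂ = 25850000 N, ΣAE = 68970000 N.
σ₁ = P·E₁/ΣAE = -46500·102000/68970000 = -68.77 MPa.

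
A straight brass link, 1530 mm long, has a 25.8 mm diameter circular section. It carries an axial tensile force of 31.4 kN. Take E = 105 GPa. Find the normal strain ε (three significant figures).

A = 522.8 mm².
σ = N/A = 60.06 MPa; ε = σ/E = 60.06/105000 = 5.720e-04.

5.72e-04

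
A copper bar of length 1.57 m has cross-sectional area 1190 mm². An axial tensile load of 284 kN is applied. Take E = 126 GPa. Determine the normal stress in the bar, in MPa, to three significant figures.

σ = N/A = 284000/1190 = 238.7 MPa.

239 MPa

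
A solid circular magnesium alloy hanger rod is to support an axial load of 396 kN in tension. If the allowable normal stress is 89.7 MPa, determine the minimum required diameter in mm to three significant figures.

Required area A ≥ P/σ_allow = 396000/89.7 = 4415 mm².
For a solid circular section, d ≥ √(4A/π) = 74.97 mm.

75.0 mm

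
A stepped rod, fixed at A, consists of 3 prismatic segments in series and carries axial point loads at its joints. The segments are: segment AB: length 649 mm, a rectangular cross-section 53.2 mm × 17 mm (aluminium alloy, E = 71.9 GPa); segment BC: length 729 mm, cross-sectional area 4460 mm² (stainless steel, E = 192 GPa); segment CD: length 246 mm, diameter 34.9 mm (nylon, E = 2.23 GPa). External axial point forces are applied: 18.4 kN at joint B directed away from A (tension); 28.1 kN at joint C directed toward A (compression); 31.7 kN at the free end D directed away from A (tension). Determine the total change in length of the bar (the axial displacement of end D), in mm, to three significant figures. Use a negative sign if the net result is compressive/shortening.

3.88 mm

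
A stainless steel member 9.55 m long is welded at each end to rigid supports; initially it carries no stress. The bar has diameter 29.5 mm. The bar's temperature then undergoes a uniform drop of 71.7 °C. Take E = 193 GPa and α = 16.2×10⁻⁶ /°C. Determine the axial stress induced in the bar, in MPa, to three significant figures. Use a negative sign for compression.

224 MPa

Free thermal expansion αLΔT = 16.2e-6 · 9550 · -71.7 = -11.09 mm.
The walls impose strain ε = −(-11.09)/9550 = 1.1615e-03; σ = Eε = 193000 · 1.1615e-03 = 224.2 MPa.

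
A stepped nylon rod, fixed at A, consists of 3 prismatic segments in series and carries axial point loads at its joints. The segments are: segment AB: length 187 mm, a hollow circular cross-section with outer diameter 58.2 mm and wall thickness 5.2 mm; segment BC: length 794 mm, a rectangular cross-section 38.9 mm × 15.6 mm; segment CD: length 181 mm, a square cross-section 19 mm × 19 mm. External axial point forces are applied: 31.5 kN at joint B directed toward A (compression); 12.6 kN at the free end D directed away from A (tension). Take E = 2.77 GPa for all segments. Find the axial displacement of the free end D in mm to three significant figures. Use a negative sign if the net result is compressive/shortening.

Internal axial forces (sectioning from the free end, tension +): N_CD = 12.6 kN, N_BC = 12.6 kN, N_AB = -18.9 kN.
A_AB = 865.8 mm².
A_BC = 606.8 mm².
A_CD = 361 mm².
δ_AB = -18900·187/(865.8·2770) = -1.474 mm
δ_BC = 12600·794/(606.8·2770) = 5.952 mm
δ_CD = 12600·181/(361·2770) = 2.281 mm
δ = Σδ_i = 6.759 mm.

6.76 mm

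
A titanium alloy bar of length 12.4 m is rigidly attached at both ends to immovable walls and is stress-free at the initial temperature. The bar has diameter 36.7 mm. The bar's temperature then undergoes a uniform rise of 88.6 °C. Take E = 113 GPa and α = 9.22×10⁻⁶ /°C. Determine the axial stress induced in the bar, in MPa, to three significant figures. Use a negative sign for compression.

-92.3 MPa

Free thermal expansion αLΔT = 9.22e-6 · 12400 · 88.6 = 10.13 mm.
The walls impose strain ε = −(10.13)/12400 = -8.1689e-04; σ = Eε = 113000 · -8.1689e-04 = -92.31 MPa.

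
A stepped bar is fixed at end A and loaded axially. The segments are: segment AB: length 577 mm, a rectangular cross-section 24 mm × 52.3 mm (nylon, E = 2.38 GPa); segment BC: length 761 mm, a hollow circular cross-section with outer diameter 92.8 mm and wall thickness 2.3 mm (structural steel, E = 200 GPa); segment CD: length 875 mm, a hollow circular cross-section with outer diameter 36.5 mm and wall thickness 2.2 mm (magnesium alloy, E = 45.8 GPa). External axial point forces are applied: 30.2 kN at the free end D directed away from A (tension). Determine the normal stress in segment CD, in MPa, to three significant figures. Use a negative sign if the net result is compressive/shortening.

127 MPa

Internal axial forces (sectioning from the free end, tension +): N_CD = 30.2 kN, N_BC = 30.2 kN, N_AB = 30.2 kN.
A_CD = 237.1 mm².
σ_CD = N_CD/A_CD = 30200/237.1 = 127.4 MPa.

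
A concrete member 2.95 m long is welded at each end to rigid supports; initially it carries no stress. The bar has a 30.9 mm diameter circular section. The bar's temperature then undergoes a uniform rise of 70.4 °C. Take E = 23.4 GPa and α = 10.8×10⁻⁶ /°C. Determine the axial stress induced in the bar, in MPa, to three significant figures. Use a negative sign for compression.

Free thermal expansion αLΔT = 10.8e-6 · 2950 · 70.4 = 2.243 mm.
The walls impose strain ε = −(2.243)/2950 = -7.6032e-04; σ = Eε = 23400 · -7.6032e-04 = -17.79 MPa.

-17.8 MPa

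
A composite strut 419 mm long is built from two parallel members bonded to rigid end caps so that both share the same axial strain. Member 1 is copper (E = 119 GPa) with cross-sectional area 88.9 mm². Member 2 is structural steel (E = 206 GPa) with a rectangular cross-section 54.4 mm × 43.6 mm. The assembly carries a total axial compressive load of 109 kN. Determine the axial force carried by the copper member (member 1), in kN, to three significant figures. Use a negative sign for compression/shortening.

-2.31 kN

A_2 = 2372 mm².
Equal strain + equilibrium ⇒ each member carries load in proportion to AE: A₁E₁ = 10580000 N, A₂E₂ = 488600000 N, ΣAE = 499200000 N.
F₁ = P·A₁E₁/ΣAE = -109000·10580000/499200000 = -2310 N.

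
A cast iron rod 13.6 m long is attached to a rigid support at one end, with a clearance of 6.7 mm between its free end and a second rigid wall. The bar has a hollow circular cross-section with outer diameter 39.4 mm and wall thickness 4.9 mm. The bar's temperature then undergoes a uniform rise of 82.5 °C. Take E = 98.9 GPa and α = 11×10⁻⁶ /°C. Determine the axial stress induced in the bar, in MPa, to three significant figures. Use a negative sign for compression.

Free thermal expansion αLΔT = 11e-6 · 13600 · 82.5 = 12.34 mm.
The walls engage after the gap closes; constrained expansion = 12.34 − 6.7 = 5.642 mm.
The walls impose strain ε = −(5.642)/13600 = -4.1485e-04; σ = Eε = 98900 · -4.1485e-04 = -41.03 MPa.

-41.0 MPa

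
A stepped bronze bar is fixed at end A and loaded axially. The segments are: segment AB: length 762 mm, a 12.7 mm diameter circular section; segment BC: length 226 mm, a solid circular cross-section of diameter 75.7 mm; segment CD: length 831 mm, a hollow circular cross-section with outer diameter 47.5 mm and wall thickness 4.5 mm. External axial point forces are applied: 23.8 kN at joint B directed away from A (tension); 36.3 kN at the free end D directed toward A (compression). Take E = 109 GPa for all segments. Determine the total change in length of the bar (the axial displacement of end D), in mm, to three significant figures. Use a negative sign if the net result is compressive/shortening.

-1.16 mm

Internal axial forces (sectioning from the free end, tension +): N_CD = -36.3 kN, N_BC = -36.3 kN, N_AB = -12.5 kN.
A_AB = 126.7 mm².
A_BC = 4501 mm².
A_CD = 607.9 mm².
δ_AB = -12500·762/(126.7·109000) = -0.6898 mm
δ_BC = -36300·226/(4501·109000) = -0.01672 mm
δ_CD = -36300·831/(607.9·109000) = -0.4553 mm
δ = Σδ_i = -1.162 mm.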